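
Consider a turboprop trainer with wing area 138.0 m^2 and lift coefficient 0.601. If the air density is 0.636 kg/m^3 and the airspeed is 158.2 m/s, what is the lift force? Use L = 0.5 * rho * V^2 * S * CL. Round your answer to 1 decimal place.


Step 1: Calculate dynamic pressure q = 0.5 * 0.636 * 158.2^2 = 0.5 * 0.636 * 25027.24 = 7958.6623 Pa
Step 2: Multiply by wing area and lift coefficient: L = 7958.6623 * 138.0 * 0.601
Step 3: L = 1098295.4002 * 0.601 = 660075.5 N

660075.5


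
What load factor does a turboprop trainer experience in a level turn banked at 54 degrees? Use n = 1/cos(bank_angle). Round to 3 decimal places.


Step 1: Convert 54 degrees to radians = 0.942478
Step 2: cos(54 deg) = 0.587785
Step 3: n = 1 / 0.587785 = 1.701

1.701


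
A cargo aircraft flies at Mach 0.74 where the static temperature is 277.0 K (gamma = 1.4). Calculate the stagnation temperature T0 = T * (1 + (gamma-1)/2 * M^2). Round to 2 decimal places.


Step 1: (gamma-1)/2 = 0.2
Step 2: M^2 = 0.5476
Step 3: 1 + 0.2 * 0.5476 = 1.10952
Step 4: T0 = 277.0 * 1.10952 = 307.34 K

307.34


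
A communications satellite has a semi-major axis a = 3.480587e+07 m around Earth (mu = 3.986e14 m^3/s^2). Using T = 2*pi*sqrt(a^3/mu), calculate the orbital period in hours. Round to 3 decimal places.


Step 1: a^3 / mu = 4.216552e+22 / 3.986e14 = 1.057840e+08
Step 2: sqrt(1.057840e+08) = 10285.1373 s
Step 3: T = 2*pi * 10285.1373 = 64623.42 s
Step 4: T in hours = 64623.42 / 3600 = 17.951 hours

17.951


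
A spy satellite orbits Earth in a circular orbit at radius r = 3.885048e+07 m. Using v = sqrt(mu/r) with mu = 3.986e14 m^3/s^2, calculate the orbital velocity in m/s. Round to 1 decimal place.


Step 1: mu / r = 3.986e14 / 3.885048e+07 = 10259847.4974
Step 2: v = sqrt(10259847.4974) = 3203.1 m/s

3203.1


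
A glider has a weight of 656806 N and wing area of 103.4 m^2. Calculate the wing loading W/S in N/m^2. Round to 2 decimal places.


Step 1: Wing loading = W / S = 656806 / 103.4
Step 2: Wing loading = 6352.09 N/m^2

6352.09


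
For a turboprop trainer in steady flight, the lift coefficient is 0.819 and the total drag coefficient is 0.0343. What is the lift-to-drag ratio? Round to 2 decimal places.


Step 1: L/D = CL / CD = 0.819 / 0.0343
Step 2: L/D = 23.88

23.88


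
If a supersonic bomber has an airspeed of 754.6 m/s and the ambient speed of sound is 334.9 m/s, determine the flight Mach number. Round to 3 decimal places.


Step 1: M = V / a = 754.6 / 334.9
Step 2: M = 2.253

2.253


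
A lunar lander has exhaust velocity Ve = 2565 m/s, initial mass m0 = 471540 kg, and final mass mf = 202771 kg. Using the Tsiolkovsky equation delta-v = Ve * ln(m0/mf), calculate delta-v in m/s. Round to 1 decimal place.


Step 1: Mass ratio m0/mf = 471540 / 202771 = 2.32548
Step 2: ln(2.32548) = 0.843927
Step 3: delta-v = 2565 * 0.843927 = 2164.7 m/s

2164.7


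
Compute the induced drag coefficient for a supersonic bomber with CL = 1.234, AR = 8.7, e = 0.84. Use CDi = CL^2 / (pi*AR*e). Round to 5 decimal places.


Step 1: CL^2 = 1.234^2 = 1.522756
Step 2: pi * AR * e = 3.14159 * 8.7 * 0.84 = 22.958759
Step 3: CDi = 1.522756 / 22.958759 = 0.06633

0.06633


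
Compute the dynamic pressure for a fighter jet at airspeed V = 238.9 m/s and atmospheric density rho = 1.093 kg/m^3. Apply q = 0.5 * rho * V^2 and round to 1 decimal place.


Step 1: V^2 = 238.9^2 = 57073.21
Step 2: q = 0.5 * 1.093 * 57073.21
Step 3: q = 31190.5 Pa

31190.5


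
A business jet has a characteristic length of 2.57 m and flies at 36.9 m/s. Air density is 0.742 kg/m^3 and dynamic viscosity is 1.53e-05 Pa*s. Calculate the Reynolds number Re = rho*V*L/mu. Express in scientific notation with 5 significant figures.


Step 1: Numerator = rho * V * L = 0.742 * 36.9 * 2.57 = 70.366086
Step 2: Re = 70.366086 / 1.53e-05
Step 3: Re = 4.5991e+06

4.5991e+06


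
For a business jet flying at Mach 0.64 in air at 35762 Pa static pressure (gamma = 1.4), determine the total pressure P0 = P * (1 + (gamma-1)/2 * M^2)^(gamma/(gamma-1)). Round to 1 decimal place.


Step 1: (gamma-1)/2 * M^2 = 0.2 * 0.4096 = 0.08192
Step 2: 1 + 0.08192 = 1.08192
Step 3: Exponent gamma/(gamma-1) = 3.5
Step 4: P0 = 35762 * 1.08192^3.5 = 47109.1 Pa

47109.1


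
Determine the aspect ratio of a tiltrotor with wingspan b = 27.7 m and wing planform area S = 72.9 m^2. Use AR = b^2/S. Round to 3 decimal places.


Step 1: b^2 = 27.7^2 = 767.29
Step 2: AR = 767.29 / 72.9 = 10.525

10.525


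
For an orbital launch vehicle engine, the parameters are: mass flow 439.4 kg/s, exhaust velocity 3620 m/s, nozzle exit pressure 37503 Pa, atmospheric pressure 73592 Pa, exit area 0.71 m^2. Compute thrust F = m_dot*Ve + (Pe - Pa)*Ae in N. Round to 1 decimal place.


Step 1: Momentum thrust = m_dot * Ve = 439.4 * 3620 = 1590628.0 N
Step 2: Pressure thrust = (Pe - Pa) * Ae = (37503 - 73592) * 0.71 = -25623.19 N
Step 3: Total thrust F = 1590628.0 + -25623.19 = 1565004.8 N

1565004.8


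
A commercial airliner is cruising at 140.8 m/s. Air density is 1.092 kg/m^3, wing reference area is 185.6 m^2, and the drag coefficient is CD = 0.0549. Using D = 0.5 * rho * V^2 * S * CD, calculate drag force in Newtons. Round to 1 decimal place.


Step 1: Dynamic pressure q = 0.5 * 1.092 * 140.8^2 = 10824.2534 Pa
Step 2: Drag D = q * S * CD = 10824.2534 * 185.6 * 0.0549
Step 3: D = 110293.1 N

110293.1


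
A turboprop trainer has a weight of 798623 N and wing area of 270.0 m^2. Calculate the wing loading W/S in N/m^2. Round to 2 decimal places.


Step 1: Wing loading = W / S = 798623 / 270.0
Step 2: Wing loading = 2957.86 N/m^2

2957.86


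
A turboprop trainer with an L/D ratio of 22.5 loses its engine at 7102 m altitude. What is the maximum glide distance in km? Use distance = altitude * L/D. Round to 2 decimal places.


Step 1: Glide distance = altitude * L/D = 7102 * 22.5 = 159795.0 m
Step 2: Convert to km: 159795.0 / 1000 = 159.80 km

159.80


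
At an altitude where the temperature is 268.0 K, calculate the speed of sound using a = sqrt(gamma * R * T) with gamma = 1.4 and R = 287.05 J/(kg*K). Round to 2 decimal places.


Step 1: gamma * R * T = 1.4 * 287.05 * 268.0 = 107701.16
Step 2: a = sqrt(107701.16) = 328.18 m/s

328.18


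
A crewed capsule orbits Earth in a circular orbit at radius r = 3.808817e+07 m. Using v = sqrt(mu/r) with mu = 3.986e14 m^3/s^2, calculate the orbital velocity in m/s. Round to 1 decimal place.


Step 1: mu / r = 3.986e14 / 3.808817e+07 = 10465191.6855
Step 2: v = sqrt(10465191.6855) = 3235.0 m/s

3235.0


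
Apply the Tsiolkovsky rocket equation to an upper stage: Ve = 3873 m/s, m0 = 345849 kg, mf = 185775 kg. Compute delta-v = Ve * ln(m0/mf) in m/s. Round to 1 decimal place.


Step 1: Mass ratio m0/mf = 345849 / 185775 = 1.861655
Step 2: ln(1.861655) = 0.621466
Step 3: delta-v = 3873 * 0.621466 = 2406.9 m/s

2406.9


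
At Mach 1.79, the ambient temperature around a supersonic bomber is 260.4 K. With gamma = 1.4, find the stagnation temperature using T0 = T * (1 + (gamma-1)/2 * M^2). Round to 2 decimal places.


Step 1: (gamma-1)/2 = 0.2
Step 2: M^2 = 3.2041
Step 3: 1 + 0.2 * 3.2041 = 1.64082
Step 4: T0 = 260.4 * 1.64082 = 427.27 K

427.27


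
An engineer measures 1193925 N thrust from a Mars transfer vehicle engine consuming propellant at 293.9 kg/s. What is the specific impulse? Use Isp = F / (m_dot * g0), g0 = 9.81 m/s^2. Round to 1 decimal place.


Step 1: m_dot * g0 = 293.9 * 9.81 = 2883.16
Step 2: Isp = 1193925 / 2883.16 = 414.1 s

414.1


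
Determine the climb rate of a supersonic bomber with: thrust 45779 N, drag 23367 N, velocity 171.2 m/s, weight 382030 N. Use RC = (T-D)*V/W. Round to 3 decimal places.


Step 1: Excess thrust = T - D = 45779 - 23367 = 22412 N
Step 2: Excess power = 22412 * 171.2 = 3836934.4 W
Step 3: RC = 3836934.4 / 382030 = 10.044 m/s

10.044


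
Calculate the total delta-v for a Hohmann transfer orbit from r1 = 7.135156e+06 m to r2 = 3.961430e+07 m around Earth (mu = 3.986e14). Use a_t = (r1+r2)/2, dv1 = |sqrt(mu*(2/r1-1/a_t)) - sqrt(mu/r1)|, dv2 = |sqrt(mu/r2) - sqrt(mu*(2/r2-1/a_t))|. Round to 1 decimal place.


Step 1: Transfer semi-major axis a_t = (7.135156e+06 + 3.961430e+07) / 2 = 2.337473e+07 m
Step 2: v1 (circular at r1) = sqrt(mu/r1) = 7474.24 m/s
Step 3: v_t1 = sqrt(mu*(2/r1 - 1/a_t)) = 9730.15 m/s
Step 4: dv1 = |9730.15 - 7474.24| = 2255.91 m/s
Step 5: v2 (circular at r2) = 3172.07 m/s, v_t2 = 1752.55 m/s
Step 6: dv2 = |3172.07 - 1752.55| = 1419.52 m/s
Step 7: Total delta-v = 2255.91 + 1419.52 = 3675.4 m/s

3675.4


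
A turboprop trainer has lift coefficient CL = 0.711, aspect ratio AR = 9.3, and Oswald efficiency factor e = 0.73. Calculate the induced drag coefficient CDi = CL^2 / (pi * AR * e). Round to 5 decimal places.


Step 1: CL^2 = 0.711^2 = 0.505521
Step 2: pi * AR * e = 3.14159 * 9.3 * 0.73 = 21.328273
Step 3: CDi = 0.505521 / 21.328273 = 0.02370

0.02370


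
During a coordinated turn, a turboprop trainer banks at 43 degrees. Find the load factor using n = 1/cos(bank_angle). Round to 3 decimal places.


Step 1: Convert 43 degrees to radians = 0.750492
Step 2: cos(43 deg) = 0.731354
Step 3: n = 1 / 0.731354 = 1.367

1.367


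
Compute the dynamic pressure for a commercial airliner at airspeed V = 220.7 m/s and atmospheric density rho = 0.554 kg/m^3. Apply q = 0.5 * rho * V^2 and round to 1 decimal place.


Step 1: V^2 = 220.7^2 = 48708.49
Step 2: q = 0.5 * 0.554 * 48708.49
Step 3: q = 13492.3 Pa

13492.3


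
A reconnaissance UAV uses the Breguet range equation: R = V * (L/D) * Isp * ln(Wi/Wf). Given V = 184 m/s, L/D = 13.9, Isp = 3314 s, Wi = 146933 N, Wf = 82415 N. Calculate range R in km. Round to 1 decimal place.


Step 1: Coefficient = V * (L/D) * Isp = 184 * 13.9 * 3314 = 8475886.4 m
Step 2: Wi/Wf = 146933 / 82415 = 1.782843
Step 3: ln(1.782843) = 0.578209
Step 4: R = 8475886.4 * 0.578209 = 4900835.8 m = 4900.8 km

4900.8


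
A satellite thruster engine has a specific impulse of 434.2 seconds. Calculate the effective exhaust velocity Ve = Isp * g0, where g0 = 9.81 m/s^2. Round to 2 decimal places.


Step 1: Ve = Isp * g0 = 434.2 * 9.81
Step 2: Ve = 4259.50 m/s

4259.50


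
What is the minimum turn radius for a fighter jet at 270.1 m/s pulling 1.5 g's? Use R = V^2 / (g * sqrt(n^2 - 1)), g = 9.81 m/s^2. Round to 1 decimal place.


Step 1: V^2 = 270.1^2 = 72954.01
Step 2: n^2 - 1 = 1.5^2 - 1 = 1.25
Step 3: sqrt(1.25) = 1.118034
Step 4: R = 72954.01 / (9.81 * 1.118034) = 6651.6 m

6651.6


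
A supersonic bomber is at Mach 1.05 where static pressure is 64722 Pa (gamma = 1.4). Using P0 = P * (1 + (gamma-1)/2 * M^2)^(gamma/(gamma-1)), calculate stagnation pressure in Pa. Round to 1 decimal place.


Step 1: (gamma-1)/2 * M^2 = 0.2 * 1.1025 = 0.2205
Step 2: 1 + 0.2205 = 1.2205
Step 3: Exponent gamma/(gamma-1) = 3.5
Step 4: P0 = 64722 * 1.2205^3.5 = 129997.3 Pa

129997.3


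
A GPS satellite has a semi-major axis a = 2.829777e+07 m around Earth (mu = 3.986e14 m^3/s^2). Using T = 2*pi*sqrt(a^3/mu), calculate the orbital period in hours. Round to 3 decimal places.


Step 1: a^3 / mu = 2.265983e+22 / 3.986e14 = 5.684854e+07
Step 2: sqrt(5.684854e+07) = 7539.7973 s
Step 3: T = 2*pi * 7539.7973 = 47373.94 s
Step 4: T in hours = 47373.94 / 3600 = 13.159 hours

13.159


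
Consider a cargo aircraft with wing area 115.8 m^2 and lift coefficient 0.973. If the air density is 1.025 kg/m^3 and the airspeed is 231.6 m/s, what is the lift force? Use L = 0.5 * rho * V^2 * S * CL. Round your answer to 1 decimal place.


Step 1: Calculate dynamic pressure q = 0.5 * 1.025 * 231.6^2 = 0.5 * 1.025 * 53638.56 = 27489.762 Pa
Step 2: Multiply by wing area and lift coefficient: L = 27489.762 * 115.8 * 0.973
Step 3: L = 3183314.4396 * 0.973 = 3097364.9 N

3097364.9


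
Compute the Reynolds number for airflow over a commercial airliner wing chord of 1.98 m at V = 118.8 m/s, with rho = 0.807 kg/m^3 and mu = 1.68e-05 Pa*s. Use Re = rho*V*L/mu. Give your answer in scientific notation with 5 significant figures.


Step 1: Numerator = rho * V * L = 0.807 * 118.8 * 1.98 = 189.825768
Step 2: Re = 189.825768 / 1.68e-05
Step 3: Re = 1.1299e+07

1.1299e+07


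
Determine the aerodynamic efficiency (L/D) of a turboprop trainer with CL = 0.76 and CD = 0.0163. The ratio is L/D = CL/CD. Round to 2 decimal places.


Step 1: L/D = CL / CD = 0.76 / 0.0163
Step 2: L/D = 46.63

46.63


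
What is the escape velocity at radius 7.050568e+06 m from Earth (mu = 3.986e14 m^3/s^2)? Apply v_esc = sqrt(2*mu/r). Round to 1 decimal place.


Step 1: 2*mu/r = 2 * 3.986e14 / 7.050568e+06 = 113068904.5195
Step 2: v_esc = sqrt(113068904.5195) = 10633.4 m/s

10633.4


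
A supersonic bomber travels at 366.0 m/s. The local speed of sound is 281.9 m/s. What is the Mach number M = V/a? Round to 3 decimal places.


Step 1: M = V / a = 366.0 / 281.9
Step 2: M = 1.298

1.298


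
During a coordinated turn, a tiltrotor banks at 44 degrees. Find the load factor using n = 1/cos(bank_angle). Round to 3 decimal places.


Step 1: Convert 44 degrees to radians = 0.767945
Step 2: cos(44 deg) = 0.71934
Step 3: n = 1 / 0.71934 = 1.390

1.390


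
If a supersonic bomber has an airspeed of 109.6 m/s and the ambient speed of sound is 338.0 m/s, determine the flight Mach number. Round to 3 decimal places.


Step 1: M = V / a = 109.6 / 338.0
Step 2: M = 0.324

0.324


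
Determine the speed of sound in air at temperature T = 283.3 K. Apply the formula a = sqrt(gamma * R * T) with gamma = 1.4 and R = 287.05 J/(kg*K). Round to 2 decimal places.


Step 1: gamma * R * T = 1.4 * 287.05 * 283.3 = 113849.771
Step 2: a = sqrt(113849.771) = 337.42 m/s

337.42


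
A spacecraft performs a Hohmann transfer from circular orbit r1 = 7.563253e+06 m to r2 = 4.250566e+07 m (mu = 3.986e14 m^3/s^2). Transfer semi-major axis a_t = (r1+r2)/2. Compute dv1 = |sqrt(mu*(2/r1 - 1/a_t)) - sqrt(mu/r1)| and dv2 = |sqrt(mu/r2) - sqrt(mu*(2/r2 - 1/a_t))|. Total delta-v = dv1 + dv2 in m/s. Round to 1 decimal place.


Step 1: Transfer semi-major axis a_t = (7.563253e+06 + 4.250566e+07) / 2 = 2.503446e+07 m
Step 2: v1 (circular at r1) = sqrt(mu/r1) = 7259.63 m/s
Step 3: v_t1 = sqrt(mu*(2/r1 - 1/a_t)) = 9459.51 m/s
Step 4: dv1 = |9459.51 - 7259.63| = 2199.88 m/s
Step 5: v2 (circular at r2) = 3062.28 m/s, v_t2 = 1683.18 m/s
Step 6: dv2 = |3062.28 - 1683.18| = 1379.1 m/s
Step 7: Total delta-v = 2199.88 + 1379.1 = 3579.0 m/s

3579.0


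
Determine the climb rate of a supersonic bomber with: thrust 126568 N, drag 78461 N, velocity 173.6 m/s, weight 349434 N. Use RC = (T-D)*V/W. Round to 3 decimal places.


Step 1: Excess thrust = T - D = 126568 - 78461 = 48107 N
Step 2: Excess power = 48107 * 173.6 = 8351375.2 W
Step 3: RC = 8351375.2 / 349434 = 23.900 m/s

23.900


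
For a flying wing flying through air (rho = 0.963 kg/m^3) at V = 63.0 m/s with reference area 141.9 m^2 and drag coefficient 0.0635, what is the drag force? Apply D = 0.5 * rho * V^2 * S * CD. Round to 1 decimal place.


Step 1: Dynamic pressure q = 0.5 * 0.963 * 63.0^2 = 1911.0735 Pa
Step 2: Drag D = q * S * CD = 1911.0735 * 141.9 * 0.0635
Step 3: D = 17220.0 N

17220.0


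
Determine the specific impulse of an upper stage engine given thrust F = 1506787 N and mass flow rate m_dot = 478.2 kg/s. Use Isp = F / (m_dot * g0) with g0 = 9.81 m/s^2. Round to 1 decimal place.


Step 1: m_dot * g0 = 478.2 * 9.81 = 4691.14
Step 2: Isp = 1506787 / 4691.14 = 321.2 s

321.2


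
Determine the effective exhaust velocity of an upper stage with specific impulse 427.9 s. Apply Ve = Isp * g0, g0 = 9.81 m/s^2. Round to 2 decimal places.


Step 1: Ve = Isp * g0 = 427.9 * 9.81
Step 2: Ve = 4197.70 m/s

4197.70


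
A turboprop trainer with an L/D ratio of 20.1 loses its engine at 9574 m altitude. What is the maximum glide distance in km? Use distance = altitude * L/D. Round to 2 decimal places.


Step 1: Glide distance = altitude * L/D = 9574 * 20.1 = 192437.4 m
Step 2: Convert to km: 192437.4 / 1000 = 192.44 km

192.44


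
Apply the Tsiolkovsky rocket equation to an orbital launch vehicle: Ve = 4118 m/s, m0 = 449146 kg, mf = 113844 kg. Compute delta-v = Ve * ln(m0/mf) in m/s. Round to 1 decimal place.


Step 1: Mass ratio m0/mf = 449146 / 113844 = 3.945276
Step 2: ln(3.945276) = 1.372519
Step 3: delta-v = 4118 * 1.372519 = 5652.0 m/s

5652.0


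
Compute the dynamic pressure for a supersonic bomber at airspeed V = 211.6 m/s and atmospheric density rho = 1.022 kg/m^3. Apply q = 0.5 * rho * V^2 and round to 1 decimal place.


Step 1: V^2 = 211.6^2 = 44774.56
Step 2: q = 0.5 * 1.022 * 44774.56
Step 3: q = 22879.8 Pa

22879.8


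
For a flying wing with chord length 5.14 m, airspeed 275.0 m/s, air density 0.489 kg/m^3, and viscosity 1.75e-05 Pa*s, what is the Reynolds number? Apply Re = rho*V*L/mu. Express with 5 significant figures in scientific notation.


Step 1: Numerator = rho * V * L = 0.489 * 275.0 * 5.14 = 691.2015
Step 2: Re = 691.2015 / 1.75e-05
Step 3: Re = 3.9497e+07

3.9497e+07


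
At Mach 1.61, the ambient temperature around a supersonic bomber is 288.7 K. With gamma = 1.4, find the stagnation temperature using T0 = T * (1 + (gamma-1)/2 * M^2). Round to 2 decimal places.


Step 1: (gamma-1)/2 = 0.2
Step 2: M^2 = 2.5921
Step 3: 1 + 0.2 * 2.5921 = 1.51842
Step 4: T0 = 288.7 * 1.51842 = 438.37 K

438.37


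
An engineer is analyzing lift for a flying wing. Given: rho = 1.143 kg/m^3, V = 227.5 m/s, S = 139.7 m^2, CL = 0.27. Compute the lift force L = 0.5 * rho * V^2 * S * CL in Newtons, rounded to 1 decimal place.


Step 1: Calculate dynamic pressure q = 0.5 * 1.143 * 227.5^2 = 0.5 * 1.143 * 51756.25 = 29578.6969 Pa
Step 2: Multiply by wing area and lift coefficient: L = 29578.6969 * 139.7 * 0.27
Step 3: L = 4132143.9534 * 0.27 = 1115678.9 N

1115678.9


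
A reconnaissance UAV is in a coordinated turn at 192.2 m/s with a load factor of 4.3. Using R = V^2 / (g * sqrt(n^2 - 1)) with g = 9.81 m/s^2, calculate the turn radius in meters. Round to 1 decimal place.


Step 1: V^2 = 192.2^2 = 36940.84
Step 2: n^2 - 1 = 4.3^2 - 1 = 17.49
Step 3: sqrt(17.49) = 4.182105
Step 4: R = 36940.84 / (9.81 * 4.182105) = 900.4 m

900.4


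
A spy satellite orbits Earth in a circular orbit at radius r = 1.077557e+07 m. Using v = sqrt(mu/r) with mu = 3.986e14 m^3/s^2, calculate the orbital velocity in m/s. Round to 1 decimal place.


Step 1: mu / r = 3.986e14 / 1.077557e+07 = 36991082.6063
Step 2: v = sqrt(36991082.6063) = 6082.0 m/s

6082.0


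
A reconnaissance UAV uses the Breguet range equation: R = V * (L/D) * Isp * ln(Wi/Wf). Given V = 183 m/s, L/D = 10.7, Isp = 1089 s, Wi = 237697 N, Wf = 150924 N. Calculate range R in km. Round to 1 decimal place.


Step 1: Coefficient = V * (L/D) * Isp = 183 * 10.7 * 1089 = 2132370.9 m
Step 2: Wi/Wf = 237697 / 150924 = 1.574945
Step 3: ln(1.574945) = 0.45422
Step 4: R = 2132370.9 * 0.45422 = 968566.3 m = 968.6 km

968.6


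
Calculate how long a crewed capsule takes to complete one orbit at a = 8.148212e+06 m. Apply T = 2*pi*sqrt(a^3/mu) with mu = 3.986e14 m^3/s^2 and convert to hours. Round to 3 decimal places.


Step 1: a^3 / mu = 5.409872e+20 / 3.986e14 = 1.357218e+06
Step 2: sqrt(1.357218e+06) = 1164.9971 s
Step 3: T = 2*pi * 1164.9971 = 7319.89 s
Step 4: T in hours = 7319.89 / 3600 = 2.033 hours

2.033


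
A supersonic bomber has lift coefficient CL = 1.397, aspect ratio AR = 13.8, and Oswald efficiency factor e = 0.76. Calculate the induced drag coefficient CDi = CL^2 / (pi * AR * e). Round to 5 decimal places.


Step 1: CL^2 = 1.397^2 = 1.951609
Step 2: pi * AR * e = 3.14159 * 13.8 * 0.76 = 32.949024
Step 3: CDi = 1.951609 / 32.949024 = 0.05923

0.05923


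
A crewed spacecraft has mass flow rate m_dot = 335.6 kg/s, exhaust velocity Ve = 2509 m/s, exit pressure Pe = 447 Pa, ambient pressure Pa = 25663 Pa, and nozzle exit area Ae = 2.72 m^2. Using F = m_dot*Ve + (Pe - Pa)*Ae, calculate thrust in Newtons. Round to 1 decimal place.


Step 1: Momentum thrust = m_dot * Ve = 335.6 * 2509 = 842020.4 N
Step 2: Pressure thrust = (Pe - Pa) * Ae = (447 - 25663) * 2.72 = -68587.52 N
Step 3: Total thrust F = 842020.4 + -68587.52 = 773432.9 N

773432.9


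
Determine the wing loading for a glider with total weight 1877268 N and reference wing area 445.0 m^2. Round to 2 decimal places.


Step 1: Wing loading = W / S = 1877268 / 445.0
Step 2: Wing loading = 4218.58 N/m^2

4218.58


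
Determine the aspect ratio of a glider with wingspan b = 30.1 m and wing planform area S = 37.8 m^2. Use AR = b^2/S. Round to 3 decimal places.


Step 1: b^2 = 30.1^2 = 906.01
Step 2: AR = 906.01 / 37.8 = 23.969

23.969


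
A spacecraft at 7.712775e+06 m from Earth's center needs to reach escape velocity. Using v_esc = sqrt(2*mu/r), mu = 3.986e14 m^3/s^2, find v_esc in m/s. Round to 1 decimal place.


Step 1: 2*mu/r = 2 * 3.986e14 / 7.712775e+06 = 103360982.2664
Step 2: v_esc = sqrt(103360982.2664) = 10166.7 m/s

10166.7


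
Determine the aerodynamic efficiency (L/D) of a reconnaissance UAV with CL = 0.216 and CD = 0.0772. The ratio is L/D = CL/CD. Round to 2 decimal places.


Step 1: L/D = CL / CD = 0.216 / 0.0772
Step 2: L/D = 2.80

2.80


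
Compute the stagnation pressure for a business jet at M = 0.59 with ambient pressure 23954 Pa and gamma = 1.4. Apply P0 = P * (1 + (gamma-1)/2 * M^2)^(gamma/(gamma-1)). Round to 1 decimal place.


Step 1: (gamma-1)/2 * M^2 = 0.2 * 0.3481 = 0.06962
Step 2: 1 + 0.06962 = 1.06962
Step 3: Exponent gamma/(gamma-1) = 3.5
Step 4: P0 = 23954 * 1.06962^3.5 = 30316.7 Pa

30316.7


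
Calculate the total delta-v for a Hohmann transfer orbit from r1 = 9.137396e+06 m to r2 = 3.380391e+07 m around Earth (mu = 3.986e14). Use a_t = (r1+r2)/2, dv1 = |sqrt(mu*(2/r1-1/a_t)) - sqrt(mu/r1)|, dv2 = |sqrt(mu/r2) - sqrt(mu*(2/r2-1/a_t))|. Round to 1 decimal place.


Step 1: Transfer semi-major axis a_t = (9.137396e+06 + 3.380391e+07) / 2 = 2.147065e+07 m
Step 2: v1 (circular at r1) = sqrt(mu/r1) = 6604.77 m/s
Step 3: v_t1 = sqrt(mu*(2/r1 - 1/a_t)) = 8287.4 m/s
Step 4: dv1 = |8287.4 - 6604.77| = 1682.63 m/s
Step 5: v2 (circular at r2) = 3433.88 m/s, v_t2 = 2240.13 m/s
Step 6: dv2 = |3433.88 - 2240.13| = 1193.75 m/s
Step 7: Total delta-v = 1682.63 + 1193.75 = 2876.4 m/s

2876.4


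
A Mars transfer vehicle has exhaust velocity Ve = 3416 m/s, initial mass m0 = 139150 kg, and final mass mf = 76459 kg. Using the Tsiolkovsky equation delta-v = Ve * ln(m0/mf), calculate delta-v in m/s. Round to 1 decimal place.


Step 1: Mass ratio m0/mf = 139150 / 76459 = 1.81993
Step 2: ln(1.81993) = 0.598798
Step 3: delta-v = 3416 * 0.598798 = 2045.5 m/s

2045.5


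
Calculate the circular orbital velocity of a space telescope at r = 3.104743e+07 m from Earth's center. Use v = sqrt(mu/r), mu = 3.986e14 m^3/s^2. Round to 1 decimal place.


Step 1: mu / r = 3.986e14 / 3.104743e+07 = 12838421.7309
Step 2: v = sqrt(12838421.7309) = 3583.1 m/s

3583.1


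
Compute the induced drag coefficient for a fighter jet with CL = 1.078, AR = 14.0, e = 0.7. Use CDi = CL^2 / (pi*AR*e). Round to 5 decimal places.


Step 1: CL^2 = 1.078^2 = 1.162084
Step 2: pi * AR * e = 3.14159 * 14.0 * 0.7 = 30.787608
Step 3: CDi = 1.162084 / 30.787608 = 0.03775

0.03775


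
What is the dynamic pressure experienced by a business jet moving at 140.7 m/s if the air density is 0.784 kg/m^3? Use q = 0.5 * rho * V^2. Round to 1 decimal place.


Step 1: V^2 = 140.7^2 = 19796.49
Step 2: q = 0.5 * 0.784 * 19796.49
Step 3: q = 7760.2 Pa

7760.2


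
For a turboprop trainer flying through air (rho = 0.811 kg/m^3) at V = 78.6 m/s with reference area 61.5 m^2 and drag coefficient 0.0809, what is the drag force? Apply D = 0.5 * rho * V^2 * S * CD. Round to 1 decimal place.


Step 1: Dynamic pressure q = 0.5 * 0.811 * 78.6^2 = 2505.1628 Pa
Step 2: Drag D = q * S * CD = 2505.1628 * 61.5 * 0.0809
Step 3: D = 12464.1 N

12464.1


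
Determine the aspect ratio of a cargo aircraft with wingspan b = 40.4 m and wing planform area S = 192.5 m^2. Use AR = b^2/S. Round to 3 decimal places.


Step 1: b^2 = 40.4^2 = 1632.16
Step 2: AR = 1632.16 / 192.5 = 8.479

8.479


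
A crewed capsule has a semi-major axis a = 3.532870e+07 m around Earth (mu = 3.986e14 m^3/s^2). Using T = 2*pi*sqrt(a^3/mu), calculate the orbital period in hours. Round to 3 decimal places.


Step 1: a^3 / mu = 4.409435e+22 / 3.986e14 = 1.106231e+08
Step 2: sqrt(1.106231e+08) = 10517.7499 s
Step 3: T = 2*pi * 10517.7499 = 66084.97 s
Step 4: T in hours = 66084.97 / 3600 = 18.357 hours

18.357


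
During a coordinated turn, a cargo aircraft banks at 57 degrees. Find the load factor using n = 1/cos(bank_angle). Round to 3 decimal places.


Step 1: Convert 57 degrees to radians = 0.994838
Step 2: cos(57 deg) = 0.544639
Step 3: n = 1 / 0.544639 = 1.836

1.836


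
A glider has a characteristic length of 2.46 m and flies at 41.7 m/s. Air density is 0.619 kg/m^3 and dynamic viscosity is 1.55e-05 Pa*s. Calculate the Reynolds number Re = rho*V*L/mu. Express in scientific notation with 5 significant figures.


Step 1: Numerator = rho * V * L = 0.619 * 41.7 * 2.46 = 63.498258
Step 2: Re = 63.498258 / 1.55e-05
Step 3: Re = 4.0967e+06

4.0967e+06


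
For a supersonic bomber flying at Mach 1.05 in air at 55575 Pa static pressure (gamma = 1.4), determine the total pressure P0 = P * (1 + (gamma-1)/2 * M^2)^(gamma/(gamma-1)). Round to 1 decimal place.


Step 1: (gamma-1)/2 * M^2 = 0.2 * 1.1025 = 0.2205
Step 2: 1 + 0.2205 = 1.2205
Step 3: Exponent gamma/(gamma-1) = 3.5
Step 4: P0 = 55575 * 1.2205^3.5 = 111625.1 Pa

111625.1


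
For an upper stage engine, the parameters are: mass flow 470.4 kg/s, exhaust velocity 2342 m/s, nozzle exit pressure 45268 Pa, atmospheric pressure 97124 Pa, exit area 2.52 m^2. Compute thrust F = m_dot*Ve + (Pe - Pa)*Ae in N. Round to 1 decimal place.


Step 1: Momentum thrust = m_dot * Ve = 470.4 * 2342 = 1101676.8 N
Step 2: Pressure thrust = (Pe - Pa) * Ae = (45268 - 97124) * 2.52 = -130677.12 N
Step 3: Total thrust F = 1101676.8 + -130677.12 = 970999.7 N

970999.7


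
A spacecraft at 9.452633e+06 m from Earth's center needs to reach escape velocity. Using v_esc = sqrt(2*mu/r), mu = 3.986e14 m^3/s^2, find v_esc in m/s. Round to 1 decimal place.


Step 1: 2*mu/r = 2 * 3.986e14 / 9.452633e+06 = 84336290.2167
Step 2: v_esc = sqrt(84336290.2167) = 9183.5 m/s

9183.5


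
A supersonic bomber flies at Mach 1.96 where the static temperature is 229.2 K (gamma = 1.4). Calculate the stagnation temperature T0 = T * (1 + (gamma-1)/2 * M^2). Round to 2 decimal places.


Step 1: (gamma-1)/2 = 0.2
Step 2: M^2 = 3.8416
Step 3: 1 + 0.2 * 3.8416 = 1.76832
Step 4: T0 = 229.2 * 1.76832 = 405.30 K

405.30


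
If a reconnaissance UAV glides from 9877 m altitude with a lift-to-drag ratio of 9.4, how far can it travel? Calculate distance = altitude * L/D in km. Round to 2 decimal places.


Step 1: Glide distance = altitude * L/D = 9877 * 9.4 = 92843.8 m
Step 2: Convert to km: 92843.8 / 1000 = 92.84 km

92.84


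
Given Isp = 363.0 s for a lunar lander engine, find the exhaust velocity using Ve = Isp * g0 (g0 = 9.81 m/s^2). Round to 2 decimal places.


Step 1: Ve = Isp * g0 = 363.0 * 9.81
Step 2: Ve = 3561.03 m/s

3561.03


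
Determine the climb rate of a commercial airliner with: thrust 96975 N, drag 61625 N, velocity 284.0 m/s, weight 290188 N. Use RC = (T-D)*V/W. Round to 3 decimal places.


Step 1: Excess thrust = T - D = 96975 - 61625 = 35350 N
Step 2: Excess power = 35350 * 284.0 = 10039400.0 W
Step 3: RC = 10039400.0 / 290188 = 34.596 m/s

34.596


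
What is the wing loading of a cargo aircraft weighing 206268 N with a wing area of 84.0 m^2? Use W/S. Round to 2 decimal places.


Step 1: Wing loading = W / S = 206268 / 84.0
Step 2: Wing loading = 2455.57 N/m^2

2455.57


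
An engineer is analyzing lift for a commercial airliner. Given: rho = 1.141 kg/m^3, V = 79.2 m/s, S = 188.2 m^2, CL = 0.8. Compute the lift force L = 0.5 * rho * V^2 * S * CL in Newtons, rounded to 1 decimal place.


Step 1: Calculate dynamic pressure q = 0.5 * 1.141 * 79.2^2 = 0.5 * 1.141 * 6272.64 = 3578.5411 Pa
Step 2: Multiply by wing area and lift coefficient: L = 3578.5411 * 188.2 * 0.8
Step 3: L = 673481.4388 * 0.8 = 538785.2 N

538785.2


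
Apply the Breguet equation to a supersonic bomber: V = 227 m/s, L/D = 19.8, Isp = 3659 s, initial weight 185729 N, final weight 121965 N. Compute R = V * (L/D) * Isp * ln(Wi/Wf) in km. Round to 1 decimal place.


Step 1: Coefficient = V * (L/D) * Isp = 227 * 19.8 * 3659 = 16445741.4 m
Step 2: Wi/Wf = 185729 / 121965 = 1.522806
Step 3: ln(1.522806) = 0.420555
Step 4: R = 16445741.4 * 0.420555 = 6916330.6 m = 6916.3 km

6916.3


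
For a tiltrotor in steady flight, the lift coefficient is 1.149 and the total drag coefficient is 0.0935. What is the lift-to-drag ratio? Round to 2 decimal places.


Step 1: L/D = CL / CD = 1.149 / 0.0935
Step 2: L/D = 12.29

12.29


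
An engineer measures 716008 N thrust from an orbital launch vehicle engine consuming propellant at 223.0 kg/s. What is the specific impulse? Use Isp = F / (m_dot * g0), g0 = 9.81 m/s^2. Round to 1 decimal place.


Step 1: m_dot * g0 = 223.0 * 9.81 = 2187.63
Step 2: Isp = 716008 / 2187.63 = 327.3 s

327.3


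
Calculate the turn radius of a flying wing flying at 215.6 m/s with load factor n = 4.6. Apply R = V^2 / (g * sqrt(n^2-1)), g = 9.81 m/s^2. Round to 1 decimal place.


Step 1: V^2 = 215.6^2 = 46483.36
Step 2: n^2 - 1 = 4.6^2 - 1 = 20.16
Step 3: sqrt(20.16) = 4.489989
Step 4: R = 46483.36 / (9.81 * 4.489989) = 1055.3 m

1055.3


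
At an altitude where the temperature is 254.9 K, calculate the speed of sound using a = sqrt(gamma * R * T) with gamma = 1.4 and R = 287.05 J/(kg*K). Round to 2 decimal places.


Step 1: gamma * R * T = 1.4 * 287.05 * 254.9 = 102436.663
Step 2: a = sqrt(102436.663) = 320.06 m/s

320.06


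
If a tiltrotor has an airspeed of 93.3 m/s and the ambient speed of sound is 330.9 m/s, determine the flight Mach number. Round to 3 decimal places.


Step 1: M = V / a = 93.3 / 330.9
Step 2: M = 0.282

0.282


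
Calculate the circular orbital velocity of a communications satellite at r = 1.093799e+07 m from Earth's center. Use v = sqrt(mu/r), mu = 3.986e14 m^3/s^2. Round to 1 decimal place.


Step 1: mu / r = 3.986e14 / 1.093799e+07 = 36441795.979
Step 2: v = sqrt(36441795.979) = 6036.7 m/s

6036.7


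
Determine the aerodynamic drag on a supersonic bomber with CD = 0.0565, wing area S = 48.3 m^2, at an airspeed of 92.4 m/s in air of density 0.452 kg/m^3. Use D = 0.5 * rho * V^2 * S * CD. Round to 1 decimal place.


Step 1: Dynamic pressure q = 0.5 * 0.452 * 92.4^2 = 1929.5338 Pa
Step 2: Drag D = q * S * CD = 1929.5338 * 48.3 * 0.0565
Step 3: D = 5265.6 N

5265.6


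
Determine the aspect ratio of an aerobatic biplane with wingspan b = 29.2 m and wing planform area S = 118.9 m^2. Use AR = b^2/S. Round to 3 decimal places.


Step 1: b^2 = 29.2^2 = 852.64
Step 2: AR = 852.64 / 118.9 = 7.171

7.171


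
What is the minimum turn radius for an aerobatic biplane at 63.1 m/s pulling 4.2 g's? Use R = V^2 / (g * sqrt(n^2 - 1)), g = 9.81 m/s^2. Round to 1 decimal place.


Step 1: V^2 = 63.1^2 = 3981.61
Step 2: n^2 - 1 = 4.2^2 - 1 = 16.64
Step 3: sqrt(16.64) = 4.079216
Step 4: R = 3981.61 / (9.81 * 4.079216) = 99.5 m

99.5


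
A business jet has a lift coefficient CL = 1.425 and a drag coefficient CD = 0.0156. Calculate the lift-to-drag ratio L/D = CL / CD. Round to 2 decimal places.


Step 1: L/D = CL / CD = 1.425 / 0.0156
Step 2: L/D = 91.35

91.35


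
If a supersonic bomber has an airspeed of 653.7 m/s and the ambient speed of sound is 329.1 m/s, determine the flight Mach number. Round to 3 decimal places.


Step 1: M = V / a = 653.7 / 329.1
Step 2: M = 1.986

1.986


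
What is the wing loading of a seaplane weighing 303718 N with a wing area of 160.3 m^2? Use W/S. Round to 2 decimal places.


Step 1: Wing loading = W / S = 303718 / 160.3
Step 2: Wing loading = 1894.68 N/m^2

1894.68


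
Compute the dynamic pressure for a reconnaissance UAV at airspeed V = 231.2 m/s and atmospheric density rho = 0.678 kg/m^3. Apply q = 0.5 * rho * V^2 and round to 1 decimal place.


Step 1: V^2 = 231.2^2 = 53453.44
Step 2: q = 0.5 * 0.678 * 53453.44
Step 3: q = 18120.7 Pa

18120.7


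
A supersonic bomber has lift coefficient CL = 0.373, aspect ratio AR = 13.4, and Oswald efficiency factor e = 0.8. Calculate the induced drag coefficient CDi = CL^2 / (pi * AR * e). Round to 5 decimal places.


Step 1: CL^2 = 0.373^2 = 0.139129
Step 2: pi * AR * e = 3.14159 * 13.4 * 0.8 = 33.677873
Step 3: CDi = 0.139129 / 33.677873 = 0.00413

0.00413


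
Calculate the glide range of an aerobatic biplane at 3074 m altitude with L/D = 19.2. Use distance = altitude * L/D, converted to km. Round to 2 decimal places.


Step 1: Glide distance = altitude * L/D = 3074 * 19.2 = 59020.8 m
Step 2: Convert to km: 59020.8 / 1000 = 59.02 km

59.02


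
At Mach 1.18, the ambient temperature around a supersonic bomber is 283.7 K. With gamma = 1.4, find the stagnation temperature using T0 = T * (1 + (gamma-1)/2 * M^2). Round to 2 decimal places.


Step 1: (gamma-1)/2 = 0.2
Step 2: M^2 = 1.3924
Step 3: 1 + 0.2 * 1.3924 = 1.27848
Step 4: T0 = 283.7 * 1.27848 = 362.70 K

362.70


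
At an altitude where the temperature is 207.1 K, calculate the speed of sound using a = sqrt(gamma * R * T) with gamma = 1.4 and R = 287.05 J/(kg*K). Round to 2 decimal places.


Step 1: gamma * R * T = 1.4 * 287.05 * 207.1 = 83227.277
Step 2: a = sqrt(83227.277) = 288.49 m/s

288.49


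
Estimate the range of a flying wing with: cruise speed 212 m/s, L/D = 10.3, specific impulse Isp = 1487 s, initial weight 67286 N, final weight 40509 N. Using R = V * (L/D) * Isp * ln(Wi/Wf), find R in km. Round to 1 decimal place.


Step 1: Coefficient = V * (L/D) * Isp = 212 * 10.3 * 1487 = 3247013.2 m
Step 2: Wi/Wf = 67286 / 40509 = 1.661014
Step 3: ln(1.661014) = 0.507428
Step 4: R = 3247013.2 * 0.507428 = 1647625.5 m = 1647.6 km

1647.6


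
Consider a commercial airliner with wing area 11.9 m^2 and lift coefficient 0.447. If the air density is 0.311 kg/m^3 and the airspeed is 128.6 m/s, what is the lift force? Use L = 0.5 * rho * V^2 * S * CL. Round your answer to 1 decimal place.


Step 1: Calculate dynamic pressure q = 0.5 * 0.311 * 128.6^2 = 0.5 * 0.311 * 16537.96 = 2571.6528 Pa
Step 2: Multiply by wing area and lift coefficient: L = 2571.6528 * 11.9 * 0.447
Step 3: L = 30602.6681 * 0.447 = 13679.4 N

13679.4


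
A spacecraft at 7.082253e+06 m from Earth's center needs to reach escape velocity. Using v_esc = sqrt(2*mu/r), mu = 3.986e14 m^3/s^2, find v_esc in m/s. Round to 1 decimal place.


Step 1: 2*mu/r = 2 * 3.986e14 / 7.082253e+06 = 112563050.2045
Step 2: v_esc = sqrt(112563050.2045) = 10609.6 m/s

10609.6


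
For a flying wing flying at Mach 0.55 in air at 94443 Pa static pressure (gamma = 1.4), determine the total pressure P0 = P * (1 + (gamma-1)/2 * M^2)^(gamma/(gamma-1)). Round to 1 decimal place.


Step 1: (gamma-1)/2 * M^2 = 0.2 * 0.3025 = 0.0605
Step 2: 1 + 0.0605 = 1.0605
Step 3: Exponent gamma/(gamma-1) = 3.5
Step 4: P0 = 94443 * 1.0605^3.5 = 115999.8 Pa

115999.8


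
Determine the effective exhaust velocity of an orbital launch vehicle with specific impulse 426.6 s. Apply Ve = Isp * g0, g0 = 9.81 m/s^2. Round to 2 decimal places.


Step 1: Ve = Isp * g0 = 426.6 * 9.81
Step 2: Ve = 4184.95 m/s

4184.95


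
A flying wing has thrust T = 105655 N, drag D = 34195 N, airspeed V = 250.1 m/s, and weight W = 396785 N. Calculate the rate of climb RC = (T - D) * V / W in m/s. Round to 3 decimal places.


Step 1: Excess thrust = T - D = 105655 - 34195 = 71460 N
Step 2: Excess power = 71460 * 250.1 = 17872146.0 W
Step 3: RC = 17872146.0 / 396785 = 45.042 m/s

45.042


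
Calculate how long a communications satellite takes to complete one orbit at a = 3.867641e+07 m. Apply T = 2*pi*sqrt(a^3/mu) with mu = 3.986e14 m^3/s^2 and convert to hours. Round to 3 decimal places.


Step 1: a^3 / mu = 5.785468e+22 / 3.986e14 = 1.451447e+08
Step 2: sqrt(1.451447e+08) = 12047.6013 s
Step 3: T = 2*pi * 12047.6013 = 75697.31 s
Step 4: T in hours = 75697.31 / 3600 = 21.027 hours

21.027


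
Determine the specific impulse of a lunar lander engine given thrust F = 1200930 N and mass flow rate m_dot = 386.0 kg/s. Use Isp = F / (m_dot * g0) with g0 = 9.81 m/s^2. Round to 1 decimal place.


Step 1: m_dot * g0 = 386.0 * 9.81 = 3786.66
Step 2: Isp = 1200930 / 3786.66 = 317.1 s

317.1


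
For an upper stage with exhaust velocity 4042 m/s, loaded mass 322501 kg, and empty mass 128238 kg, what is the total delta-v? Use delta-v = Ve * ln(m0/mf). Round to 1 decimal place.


Step 1: Mass ratio m0/mf = 322501 / 128238 = 2.514863
Step 2: ln(2.514863) = 0.922218
Step 3: delta-v = 4042 * 0.922218 = 3727.6 m/s

3727.6


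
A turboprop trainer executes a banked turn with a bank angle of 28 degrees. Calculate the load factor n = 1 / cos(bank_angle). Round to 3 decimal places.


Step 1: Convert 28 degrees to radians = 0.488692
Step 2: cos(28 deg) = 0.882948
Step 3: n = 1 / 0.882948 = 1.133

1.133


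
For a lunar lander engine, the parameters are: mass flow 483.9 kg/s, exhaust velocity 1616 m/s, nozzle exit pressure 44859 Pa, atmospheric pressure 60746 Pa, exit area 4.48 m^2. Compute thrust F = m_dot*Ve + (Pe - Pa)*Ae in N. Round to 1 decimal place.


Step 1: Momentum thrust = m_dot * Ve = 483.9 * 1616 = 781982.4 N
Step 2: Pressure thrust = (Pe - Pa) * Ae = (44859 - 60746) * 4.48 = -71173.76 N
Step 3: Total thrust F = 781982.4 + -71173.76 = 710808.6 N

710808.6


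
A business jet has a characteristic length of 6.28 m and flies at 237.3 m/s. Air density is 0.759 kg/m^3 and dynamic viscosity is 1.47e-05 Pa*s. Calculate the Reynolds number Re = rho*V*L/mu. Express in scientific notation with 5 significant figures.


Step 1: Numerator = rho * V * L = 0.759 * 237.3 * 6.28 = 1131.095196
Step 2: Re = 1131.095196 / 1.47e-05
Step 3: Re = 7.6945e+07

7.6945e+07


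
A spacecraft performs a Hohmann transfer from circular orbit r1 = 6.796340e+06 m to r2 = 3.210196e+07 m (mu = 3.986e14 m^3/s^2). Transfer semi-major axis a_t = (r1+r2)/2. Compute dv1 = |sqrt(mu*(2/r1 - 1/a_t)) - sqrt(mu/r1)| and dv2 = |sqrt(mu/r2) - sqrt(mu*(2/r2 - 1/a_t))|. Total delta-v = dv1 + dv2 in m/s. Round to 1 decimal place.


Step 1: Transfer semi-major axis a_t = (6.796340e+06 + 3.210196e+07) / 2 = 1.944915e+07 m
Step 2: v1 (circular at r1) = sqrt(mu/r1) = 7658.28 m/s
Step 3: v_t1 = sqrt(mu*(2/r1 - 1/a_t)) = 9838.9 m/s
Step 4: dv1 = |9838.9 - 7658.28| = 2180.62 m/s
Step 5: v2 (circular at r2) = 3523.73 m/s, v_t2 = 2083.0 m/s
Step 6: dv2 = |3523.73 - 2083.0| = 1440.73 m/s
Step 7: Total delta-v = 2180.62 + 1440.73 = 3621.4 m/s

3621.4


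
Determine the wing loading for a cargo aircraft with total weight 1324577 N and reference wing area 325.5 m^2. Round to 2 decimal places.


Step 1: Wing loading = W / S = 1324577 / 325.5
Step 2: Wing loading = 4069.36 N/m^2

4069.36


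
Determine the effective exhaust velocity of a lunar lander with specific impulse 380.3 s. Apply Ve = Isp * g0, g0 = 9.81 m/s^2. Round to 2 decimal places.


Step 1: Ve = Isp * g0 = 380.3 * 9.81
Step 2: Ve = 3730.74 m/s

3730.74


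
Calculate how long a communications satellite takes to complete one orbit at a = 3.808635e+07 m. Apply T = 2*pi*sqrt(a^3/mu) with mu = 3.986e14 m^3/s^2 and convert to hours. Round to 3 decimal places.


Step 1: a^3 / mu = 5.524692e+22 / 3.986e14 = 1.386024e+08
Step 2: sqrt(1.386024e+08) = 11772.9523 s
Step 3: T = 2*pi * 11772.9523 = 73971.64 s
Step 4: T in hours = 73971.64 / 3600 = 20.548 hours

20.548


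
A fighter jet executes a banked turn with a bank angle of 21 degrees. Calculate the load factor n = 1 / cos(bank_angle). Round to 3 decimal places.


Step 1: Convert 21 degrees to radians = 0.366519
Step 2: cos(21 deg) = 0.93358
Step 3: n = 1 / 0.93358 = 1.071

1.071
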